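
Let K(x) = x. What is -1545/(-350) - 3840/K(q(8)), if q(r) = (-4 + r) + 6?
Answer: -26571/70 ≈ -379.59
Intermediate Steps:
q(r) = 2 + r
-1545/(-350) - 3840/K(q(8)) = -1545/(-350) - 3840/(2 + 8) = -1545*(-1/350) - 3840/10 = 309/70 - 3840*⅒ = 309/70 - 384 = -26571/70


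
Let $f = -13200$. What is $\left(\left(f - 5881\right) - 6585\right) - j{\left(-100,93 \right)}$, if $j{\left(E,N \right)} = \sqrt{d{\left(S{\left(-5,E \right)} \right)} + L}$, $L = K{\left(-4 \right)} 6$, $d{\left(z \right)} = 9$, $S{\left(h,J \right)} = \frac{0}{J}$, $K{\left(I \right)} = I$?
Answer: $-25666 - i \sqrt{15} \approx -25666.0 - 3.873 i$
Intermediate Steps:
$S{\left(h,J \right)} = 0$
$L = -24$ ($L = \left(-4\right) 6 = -24$)
$j{\left(E,N \right)} = i \sqrt{15}$ ($j{\left(E,N \right)} = \sqrt{9 - 24} = \sqrt{-15} = i \sqrt{15}$)
$\left(\left(f - 5881\right) - 6585\right) - j{\left(-100,93 \right)} = \left(\left(-13200 - 5881\right) - 6585\right) - i \sqrt{15} = \left(-19081 - 6585\right) - i \sqrt{15} = -25666 - i \sqrt{15}$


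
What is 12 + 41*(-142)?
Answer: -5810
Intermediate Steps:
12 + 41*(-142) = 12 - 5822 = -5810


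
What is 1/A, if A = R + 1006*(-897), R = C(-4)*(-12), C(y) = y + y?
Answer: -1/902286 ≈ -1.1083e-6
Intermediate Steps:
C(y) = 2*y
R = 96 (R = (2*(-4))*(-12) = -8*(-12) = 96)
A = -902286 (A = 96 + 1006*(-897) = 96 - 902382 = -902286)
1/A = 1/(-902286) = -1/902286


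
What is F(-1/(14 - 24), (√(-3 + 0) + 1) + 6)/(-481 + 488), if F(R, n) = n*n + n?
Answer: 53/7 + 15*I*√3/7 ≈ 7.5714 + 3.7115*I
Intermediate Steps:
F(R, n) = n + n² (F(R, n) = n² + n = n + n²)
F(-1/(14 - 24), (√(-3 + 0) + 1) + 6)/(-481 + 488) = (((√(-3 + 0) + 1) + 6)*(1 + ((√(-3 + 0) + 1) + 6)))/(-481 + 488) = (((√(-3) + 1) + 6)*(1 + ((√(-3) + 1) + 6)))/7 = (((I*√3 + 1) + 6)*(1 + ((I*√3 + 1) + 6)))*(⅐) = (((1 + I*√3) + 6)*(1 + ((1 + I*√3) + 6)))*(⅐) = ((7 + I*√3)*(1 + (7 + I*√3)))*(⅐) = ((7 + I*√3)*(8 + I*√3))*(⅐) = (7 + I*√3)*(8 + I*√3)/7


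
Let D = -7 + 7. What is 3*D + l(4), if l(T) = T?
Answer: 4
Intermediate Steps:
D = 0
3*D + l(4) = 3*0 + 4 = 0 + 4 = 4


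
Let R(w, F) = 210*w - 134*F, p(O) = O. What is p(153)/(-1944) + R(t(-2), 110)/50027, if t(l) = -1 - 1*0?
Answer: -4079659/10805832 ≈ -0.37754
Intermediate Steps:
t(l) = -1 (t(l) = -1 + 0 = -1)
R(w, F) = -134*F + 210*w
p(153)/(-1944) + R(t(-2), 110)/50027 = 153/(-1944) + (-134*110 + 210*(-1))/50027 = 153*(-1/1944) + (-14740 - 210)*(1/50027) = -17/216 - 14950*1/50027 = -17/216 - 14950/50027 = -4079659/10805832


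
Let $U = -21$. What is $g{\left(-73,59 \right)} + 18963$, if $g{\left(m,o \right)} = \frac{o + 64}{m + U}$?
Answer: $\frac{1782399}{94} \approx 18962.0$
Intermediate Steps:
$g{\left(m,o \right)} = \frac{64 + o}{-21 + m}$ ($g{\left(m,o \right)} = \frac{o + 64}{m - 21} = \frac{64 + o}{-21 + m}$)
$g{\left(-73,59 \right)} + 18963 = \frac{64 + 59}{-21 - 73} + 18963 = \frac{1}{-94} \cdot 123 + 18963 = \left(- \frac{1}{94}\right) 123 + 18963 = - \frac{123}{94} + 18963 = \frac{1782399}{94}$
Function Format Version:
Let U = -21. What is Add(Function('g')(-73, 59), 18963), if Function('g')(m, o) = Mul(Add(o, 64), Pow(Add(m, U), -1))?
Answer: Rational(1782399, 94) ≈ 18962.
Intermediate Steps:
Function('g')(m, o) = Mul(Pow(Add(-21, m), -1), Add(64, o)) (Function('g')(m, o) = Mul(Add(o, 64), Pow(Add(m, -21), -1)) = Mul(Add(64, o), Pow(Add(-21, m), -1)) = Mul(Pow(Add(-21, m), -1), Add(64, o)))
Add(Function('g')(-73, 59), 18963) = Add(Mul(Pow(Add(-21, -73), -1), Add(64, 59)), 18963) = Add(Mul(Pow(-94, -1), 123), 18963) = Add(Mul(Rational(-1, 94), 123), 18963) = Add(Rational(-123, 94), 18963) = Rational(1782399, 94)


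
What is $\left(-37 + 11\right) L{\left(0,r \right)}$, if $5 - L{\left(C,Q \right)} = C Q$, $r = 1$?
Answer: $-130$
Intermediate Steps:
$L{\left(C,Q \right)} = 5 - C Q$
$\left(-37 + 11\right) L{\left(0,r \right)} = \left(-37 + 11\right) \left(5 - 0 \cdot 1\right) = - 26 \left(5 + 0\right) = \left(-26\right) 5 = -130$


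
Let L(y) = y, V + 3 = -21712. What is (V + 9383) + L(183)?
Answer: -12149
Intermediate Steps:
V = -21715 (V = -3 - 21712 = -21715)
(V + 9383) + L(183) = (-21715 + 9383) + 183 = -12332 + 183 = -12149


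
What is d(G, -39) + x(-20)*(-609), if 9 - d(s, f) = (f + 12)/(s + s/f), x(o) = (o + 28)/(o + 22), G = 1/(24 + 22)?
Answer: -21894/19 ≈ -1152.3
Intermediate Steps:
G = 1/46 ≈ 0.021739
x(o) = (28 + o)/(22 + o)
d(s, f) = 9 - (12 + f)/(s + s/f) (d(s, f) = 9 - (f + 12)/(s + s/f) = 9 - (12 + f)/(s + s/f))
d(G, -39) + x(-20)*(-609) = (-1*(-39)**2 - 12*(-39) + 9*(1/46) + 9*(-39)*(1/46))/((1/46)*(1 - 39)) + ((28 - 20)/(22 - 20))*(-609) = 46*(-1*1521 + 468 + 9/46 - 351/46)/(-38) + (8/2)*(-609) = 46*(-1/38)*(-1521 + 468 + 9/46 - 351/46) + ((1/2)*8)*(-609) = 46*(-1/38)*(-24390/23) + 4*(-609) = 24390/19 - 2436 = -21894/19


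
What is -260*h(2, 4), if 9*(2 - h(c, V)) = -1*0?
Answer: -520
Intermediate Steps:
h(c, V) = 2 (h(c, V) = 2 - (-1)*0/9 = 2 - 1/9*0 = 2 + 0 = 2)
-260*h(2, 4) = -260*2 = -520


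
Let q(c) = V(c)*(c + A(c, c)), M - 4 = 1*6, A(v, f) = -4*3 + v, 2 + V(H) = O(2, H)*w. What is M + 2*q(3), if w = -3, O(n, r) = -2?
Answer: -38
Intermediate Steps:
V(H) = 4 (V(H) = -2 - 2*(-3) = -2 + 6 = 4)
A(v, f) = -12 + v
M = 10 (M = 4 + 1*6 = 4 + 6 = 10)
q(c) = -48 + 8*c (q(c) = 4*(c + (-12 + c)) = 4*(-12 + 2*c) = -48 + 8*c)
M + 2*q(3) = 10 + 2*(-48 + 8*3) = 10 + 2*(-48 + 24) = 10 + 2*(-24) = 10 - 48 = -38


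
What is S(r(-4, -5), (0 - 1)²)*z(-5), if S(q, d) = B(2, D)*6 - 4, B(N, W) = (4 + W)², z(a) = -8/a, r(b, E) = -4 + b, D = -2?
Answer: 32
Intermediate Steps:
S(q, d) = 20 (S(q, d) = (4 - 2)²*6 - 4 = 2²*6 - 4 = 4*6 - 4 = 24 - 4 = 20)
S(r(-4, -5), (0 - 1)²)*z(-5) = 20*(-8/(-5)) = 20*(-8*(-⅕)) = 20*(8/5) = 32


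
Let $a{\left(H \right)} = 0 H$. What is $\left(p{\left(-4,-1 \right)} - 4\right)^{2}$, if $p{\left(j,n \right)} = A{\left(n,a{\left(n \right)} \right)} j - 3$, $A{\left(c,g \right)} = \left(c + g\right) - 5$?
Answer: $289$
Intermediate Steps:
$a{\left(H \right)} = 0$
$A{\left(c,g \right)} = -5 + c + g$
$p{\left(j,n \right)} = -3 + j \left(-5 + n\right)$ ($p{\left(j,n \right)} = \left(-5 + n + 0\right) j - 3 = \left(-5 + n\right) j - 3 = j \left(-5 + n\right) - 3 = -3 + j \left(-5 + n\right)$)
$\left(p{\left(-4,-1 \right)} - 4\right)^{2} = \left(\left(-3 - 4 \left(-5 - 1\right)\right) - 4\right)^{2} = \left(\left(-3 - -24\right) - 4\right)^{2} = \left(\left(-3 + 24\right) - 4\right)^{2} = \left(21 - 4\right)^{2} = 17^{2} = 289$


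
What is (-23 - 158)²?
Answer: 32761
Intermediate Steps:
(-23 - 158)² = (-181)² = 32761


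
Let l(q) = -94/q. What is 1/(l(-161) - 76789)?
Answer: -161/12362935 ≈ -1.3023e-5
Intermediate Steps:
1/(l(-161) - 76789) = 1/(-94/(-161) - 76789) = 1/(-94*(-1/161) - 76789) = 1/(94/161 - 76789) = 1/(-12362935/161) = -161/12362935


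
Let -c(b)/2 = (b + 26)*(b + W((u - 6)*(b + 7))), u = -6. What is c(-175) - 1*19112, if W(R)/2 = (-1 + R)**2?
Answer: 2419822838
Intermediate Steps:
W(R) = 2*(-1 + R)**2
c(b) = -2*(26 + b)*(b + 2*(-85 - 12*b)**2) (c(b) = -2*(b + 26)*(b + 2*(-1 + (-6 - 6)*(b + 7))**2) = -2*(26 + b)*(b + 2*(-1 - 12*(7 + b))**2) = -2*(26 + b)*(b + 2*(-1 + (-84 - 12*b))**2) = -2*(26 + b)*(b + 2*(-85 - 12*b)**2))
c(-175) - 1*19112 = (-751400 - 241112*(-175) - 23138*(-175)**2 - 576*(-175)**3) - 1*19112 = (-751400 + 42194600 - 23138*30625 - 576*(-5359375)) - 19112 = (-751400 + 42194600 - 708601250 + 3087000000) - 19112 = 2419841950 - 19112 = 2419822838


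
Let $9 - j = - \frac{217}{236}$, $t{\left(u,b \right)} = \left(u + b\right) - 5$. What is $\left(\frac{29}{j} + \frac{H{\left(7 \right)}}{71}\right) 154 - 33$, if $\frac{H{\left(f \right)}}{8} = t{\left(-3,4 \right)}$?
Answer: $\frac{57810885}{166211} \approx 347.82$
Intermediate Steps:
$t{\left(u,b \right)} = -5 + b + u$ ($t{\left(u,b \right)} = \left(b + u\right) - 5 = -5 + b + u$)
$H{\left(f \right)} = -32$ ($H{\left(f \right)} = 8 \left(-5 + 4 - 3\right) = 8 \left(-4\right) = -32$)
$j = \frac{2341}{236}$ ($j = 9 - - \frac{217}{236} = 9 + \frac{217}{236} = \frac{2341}{236} \approx 9.9195$)
$\left(\frac{29}{j} + \frac{H{\left(7 \right)}}{71}\right) 154 - 33 = \left(\frac{29}{\frac{2341}{236}} - \frac{32}{71}\right) 154 - 33 = \left(29 \cdot \frac{236}{2341} - \frac{32}{71}\right) 154 - 33 = \left(\frac{6844}{2341} - \frac{32}{71}\right) 154 - 33 = \frac{411012}{166211} \cdot 154 - 33 = \frac{63295848}{166211} - 33 = \frac{57810885}{166211}$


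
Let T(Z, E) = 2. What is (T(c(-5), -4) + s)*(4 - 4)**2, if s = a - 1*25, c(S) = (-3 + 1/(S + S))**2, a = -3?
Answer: 0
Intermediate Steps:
c(S) = (-3 + 1/(2*S))**2
s = -28 (s = -3 - 1*25 = -3 - 25 = -28)
(T(c(-5), -4) + s)*(4 - 4)**2 = (2 - 28)*(4 - 4)**2 = -26*0**2 = -26*0 = 0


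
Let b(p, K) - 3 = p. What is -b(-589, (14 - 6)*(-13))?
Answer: 586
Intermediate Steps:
b(p, K) = 3 + p
-b(-589, (14 - 6)*(-13)) = -(3 - 589) = -1*(-586) = 586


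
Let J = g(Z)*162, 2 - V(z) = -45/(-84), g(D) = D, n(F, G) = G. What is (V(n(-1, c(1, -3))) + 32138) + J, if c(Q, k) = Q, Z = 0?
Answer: 899905/28 ≈ 32139.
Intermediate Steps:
V(z) = 41/28 (V(z) = 2 - (-45)/(-84) = 2 - (-45)*(-1)/84 = 2 - 1*15/28 = 2 - 15/28 = 41/28)
J = 0 (J = 0*162 = 0)
(V(n(-1, c(1, -3))) + 32138) + J = (41/28 + 32138) + 0 = 899905/28 + 0 = 899905/28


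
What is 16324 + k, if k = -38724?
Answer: -22400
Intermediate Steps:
16324 + k = 16324 - 38724 = -22400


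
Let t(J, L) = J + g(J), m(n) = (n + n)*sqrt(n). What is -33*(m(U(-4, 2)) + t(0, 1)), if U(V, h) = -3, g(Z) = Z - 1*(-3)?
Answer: -99 + 198*I*sqrt(3) ≈ -99.0 + 342.95*I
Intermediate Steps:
g(Z) = 3 + Z (g(Z) = Z + 3 = 3 + Z)
m(n) = 2*n**(3/2) (m(n) = (2*n)*sqrt(n) = 2*n**(3/2))
t(J, L) = 3 + 2*J (t(J, L) = J + (3 + J) = 3 + 2*J)
-33*(m(U(-4, 2)) + t(0, 1)) = -33*(2*(-3)**(3/2) + (3 + 2*0)) = -33*(2*(-3*I*sqrt(3)) + (3 + 0)) = -33*(-6*I*sqrt(3) + 3) = -33*(3 - 6*I*sqrt(3)) = -99 + 198*I*sqrt(3)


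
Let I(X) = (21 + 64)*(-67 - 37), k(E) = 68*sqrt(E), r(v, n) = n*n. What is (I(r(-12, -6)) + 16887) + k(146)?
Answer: 8047 + 68*sqrt(146) ≈ 8868.6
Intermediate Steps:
r(v, n) = n**2
I(X) = -8840 (I(X) = 85*(-104) = -8840)
(I(r(-12, -6)) + 16887) + k(146) = (-8840 + 16887) + 68*sqrt(146) = 8047 + 68*sqrt(146)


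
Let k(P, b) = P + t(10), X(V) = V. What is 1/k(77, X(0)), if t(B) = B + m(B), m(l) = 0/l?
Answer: 1/87 ≈ 0.011494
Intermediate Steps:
m(l) = 0
t(B) = B (t(B) = B + 0 = B)
k(P, b) = 10 + P (k(P, b) = P + 10 = 10 + P)
1/k(77, X(0)) = 1/(10 + 77) = 1/87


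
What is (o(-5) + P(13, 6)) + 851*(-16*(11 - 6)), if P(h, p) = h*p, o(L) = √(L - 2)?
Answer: -68002 + I*√7 ≈ -68002.0 + 2.6458*I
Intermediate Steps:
o(L) = √(-2 + L)
(o(-5) + P(13, 6)) + 851*(-16*(11 - 6)) = (√(-2 - 5) + 13*6) + 851*(-16*(11 - 6)) = (√(-7) + 78) + 851*(-16*5) = (I*√7 + 78) + 851*(-80) = (78 + I*√7) - 68080 = -68002 + I*√7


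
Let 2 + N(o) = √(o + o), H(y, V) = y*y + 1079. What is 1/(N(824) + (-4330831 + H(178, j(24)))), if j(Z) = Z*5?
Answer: -2149035/9236702861626 - √103/4618351430813 ≈ -2.3266e-7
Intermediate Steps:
j(Z) = 5*Z
H(y, V) = 1079 + y² (H(y, V) = y² + 1079 = 1079 + y²)
N(o) = -2 + √2*√o (N(o) = -2 + √(o + o) = -2 + √(2*o) = -2 + √2*√o)
1/(N(824) + (-4330831 + H(178, j(24)))) = 1/((-2 + √2*√824) + (-4330831 + (1079 + 178²))) = 1/((-2 + √2*(2*√206)) + (-4330831 + (1079 + 31684))) = 1/((-2 + 4*√103) + (-4330831 + 32763)) = 1/((-2 + 4*√103) - 4298068) = 1/(-4298070 + 4*√103)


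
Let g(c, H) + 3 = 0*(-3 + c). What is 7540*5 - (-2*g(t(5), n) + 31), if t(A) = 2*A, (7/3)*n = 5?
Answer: 37663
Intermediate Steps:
n = 15/7 (n = (3/7)*5 = 15/7 ≈ 2.1429)
g(c, H) = -3 (g(c, H) = -3 + 0*(-3 + c) = -3 + 0 = -3)
7540*5 - (-2*g(t(5), n) + 31) = 7540*5 - (-2*(-3) + 31) = 37700 - (6 + 31) = 37700 - 1*37 = 37700 - 37 = 37663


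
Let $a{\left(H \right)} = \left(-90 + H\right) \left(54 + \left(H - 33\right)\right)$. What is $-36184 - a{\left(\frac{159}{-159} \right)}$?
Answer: $-34364$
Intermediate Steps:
$a{\left(H \right)} = \left(-90 + H\right) \left(21 + H\right)$ ($a{\left(H \right)} = \left(-90 + H\right) \left(54 + \left(-33 + H\right)\right) = \left(-90 + H\right) \left(21 + H\right)$)
$-36184 - a{\left(\frac{159}{-159} \right)} = -36184 - \left(-1890 + \left(\frac{159}{-159}\right)^{2} - 69 \frac{159}{-159}\right) = -36184 - \left(-1890 + \left(159 \left(- \frac{1}{159}\right)\right)^{2} - 69 \cdot 159 \left(- \frac{1}{159}\right)\right) = -36184 - \left(-1890 + \left(-1\right)^{2} - -69\right) = -36184 - \left(-1890 + 1 + 69\right) = -36184 - -1820 = -36184 + 1820 = -34364$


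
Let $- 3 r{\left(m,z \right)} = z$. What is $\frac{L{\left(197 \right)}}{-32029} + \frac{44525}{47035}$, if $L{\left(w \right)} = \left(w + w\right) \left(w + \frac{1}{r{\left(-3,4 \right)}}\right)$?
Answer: $- \frac{884309025}{602593606} \approx -1.4675$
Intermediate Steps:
$r{\left(m,z \right)} = - \frac{z}{3}$
$L{\left(w \right)} = 2 w \left(- \frac{3}{4} + w\right)$ ($L{\left(w \right)} = \left(w + w\right) \left(w + \frac{1}{\left(- \frac{1}{3}\right) 4}\right) = 2 w \left(w + \frac{1}{- \frac{4}{3}}\right) = 2 w \left(w - \frac{3}{4}\right) = 2 w \left(- \frac{3}{4} + w\right)$)
$\frac{L{\left(197 \right)}}{-32029} + \frac{44525}{47035} = \frac{\frac{1}{2} \cdot 197 \left(-3 + 4 \cdot 197\right)}{-32029} + \frac{44525}{47035} = \frac{1}{2} \cdot 197 \left(-3 + 788\right) \left(- \frac{1}{32029}\right) + 44525 \cdot \frac{1}{47035} = \frac{1}{2} \cdot 197 \cdot 785 \left(- \frac{1}{32029}\right) + \frac{8905}{9407} = \frac{154645}{2} \left(- \frac{1}{32029}\right) + \frac{8905}{9407} = - \frac{154645}{64058} + \frac{8905}{9407} = - \frac{884309025}{602593606}$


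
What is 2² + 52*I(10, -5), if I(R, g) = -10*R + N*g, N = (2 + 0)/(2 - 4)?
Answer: -4936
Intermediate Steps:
N = -1 (N = 2/(-2) = 2*(-½) = -1)
I(R, g) = -g - 10*R (I(R, g) = -10*R - g = -g - 10*R)
2² + 52*I(10, -5) = 2² + 52*(-1*(-5) - 10*10) = 4 + 52*(5 - 100) = 4 + 52*(-95) = 4 - 4940 = -4936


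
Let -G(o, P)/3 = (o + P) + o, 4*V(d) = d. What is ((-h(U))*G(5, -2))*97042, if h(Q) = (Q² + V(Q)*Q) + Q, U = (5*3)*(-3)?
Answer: 5790496140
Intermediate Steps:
U = -45 (U = 15*(-3) = -45)
V(d) = d/4
G(o, P) = -6*o - 3*P (G(o, P) = -3*((o + P) + o) = -3*((P + o) + o) = -3*(P + 2*o) = -6*o - 3*P)
h(Q) = Q + 5*Q²/4 (h(Q) = (Q² + (Q/4)*Q) + Q = (Q² + Q²/4) + Q = 5*Q²/4 + Q = Q + 5*Q²/4)
((-h(U))*G(5, -2))*97042 = ((-(-45)*(4 + 5*(-45))/4)*(-6*5 - 3*(-2)))*97042 = ((-(-45)*(4 - 225)/4)*(-30 + 6))*97042 = (-(-45)*(-221)/4*(-24))*97042 = (-1*9945/4*(-24))*97042 = -9945/4*(-24)*97042 = 59670*97042 = 5790496140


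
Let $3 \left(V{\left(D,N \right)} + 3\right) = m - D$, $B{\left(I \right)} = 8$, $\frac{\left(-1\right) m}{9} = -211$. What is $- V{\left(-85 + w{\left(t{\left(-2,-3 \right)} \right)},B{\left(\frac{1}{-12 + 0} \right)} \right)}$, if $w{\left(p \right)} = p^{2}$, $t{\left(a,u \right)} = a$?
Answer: $-657$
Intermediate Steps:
$m = 1899$ ($m = \left(-9\right) \left(-211\right) = 1899$)
$V{\left(D,N \right)} = 630 - \frac{D}{3}$ ($V{\left(D,N \right)} = -3 + \frac{1899 - D}{3} = -3 - \left(-633 + \frac{D}{3}\right) = 630 - \frac{D}{3}$)
$- V{\left(-85 + w{\left(t{\left(-2,-3 \right)} \right)},B{\left(\frac{1}{-12 + 0} \right)} \right)} = - (630 - \frac{-85 + \left(-2\right)^{2}}{3}) = - (630 - \frac{-85 + 4}{3}) = - (630 - -27) = - (630 + 27) = \left(-1\right) 657 = -657$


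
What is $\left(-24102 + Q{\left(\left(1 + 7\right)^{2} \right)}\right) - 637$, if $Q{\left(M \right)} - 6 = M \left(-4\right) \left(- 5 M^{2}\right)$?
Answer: $5218147$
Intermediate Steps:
$Q{\left(M \right)} = 6 + 20 M^{3}$ ($Q{\left(M \right)} = 6 + M \left(-4\right) \left(- 5 M^{2}\right) = 6 + - 4 M \left(- 5 M^{2}\right) = 6 + 20 M^{3}$)
$\left(-24102 + Q{\left(\left(1 + 7\right)^{2} \right)}\right) - 637 = \left(-24102 + \left(6 + 20 \left(\left(1 + 7\right)^{2}\right)^{3}\right)\right) - 637 = \left(-24102 + \left(6 + 20 \left(8^{2}\right)^{3}\right)\right) - 637 = \left(-24102 + \left(6 + 20 \cdot 64^{3}\right)\right) - 637 = \left(-24102 + \left(6 + 20 \cdot 262144\right)\right) - 637 = \left(-24102 + \left(6 + 5242880\right)\right) - 637 = \left(-24102 + 5242886\right) - 637 = 5218784 - 637 = 5218147$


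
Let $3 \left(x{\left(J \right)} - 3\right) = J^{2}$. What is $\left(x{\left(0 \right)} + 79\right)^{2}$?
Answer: $6724$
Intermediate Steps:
$x{\left(J \right)} = 3 + \frac{J^{2}}{3}$
$\left(x{\left(0 \right)} + 79\right)^{2} = \left(\left(3 + \frac{0^{2}}{3}\right) + 79\right)^{2} = \left(\left(3 + \frac{1}{3} \cdot 0\right) + 79\right)^{2} = \left(\left(3 + 0\right) + 79\right)^{2} = \left(3 + 79\right)^{2} = 82^{2} = 6724$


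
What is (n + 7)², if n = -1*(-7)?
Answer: 196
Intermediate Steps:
n = 7
(n + 7)² = (7 + 7)² = 14² = 196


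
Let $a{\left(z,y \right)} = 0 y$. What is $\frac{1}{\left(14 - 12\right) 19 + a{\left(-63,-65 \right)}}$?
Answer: $\frac{1}{38} \approx 0.026316$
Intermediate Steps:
$a{\left(z,y \right)} = 0$
$\frac{1}{\left(14 - 12\right) 19 + a{\left(-63,-65 \right)}} = \frac{1}{\left(14 - 12\right) 19 + 0} = \frac{1}{2 \cdot 19 + 0} = \frac{1}{38 + 0} = \frac{1}{38}$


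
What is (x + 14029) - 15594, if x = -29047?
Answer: -30612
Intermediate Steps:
(x + 14029) - 15594 = (-29047 + 14029) - 15594 = -15018 - 15594 = -30612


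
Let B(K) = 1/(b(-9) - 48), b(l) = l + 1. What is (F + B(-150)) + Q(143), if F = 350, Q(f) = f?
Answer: 27607/56 ≈ 492.98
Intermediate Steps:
b(l) = 1 + l
B(K) = -1/56 (B(K) = 1/((1 - 9) - 48) = 1/(-8 - 48) = 1/(-56) = -1/56)
(F + B(-150)) + Q(143) = (350 - 1/56) + 143 = 19599/56 + 143 = 27607/56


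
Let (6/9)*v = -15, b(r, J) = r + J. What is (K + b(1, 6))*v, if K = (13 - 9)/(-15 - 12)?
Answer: -925/6 ≈ -154.17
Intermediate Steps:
b(r, J) = J + r
v = -45/2 (v = (3/2)*(-15) = -45/2 ≈ -22.500)
K = -4/27 (K = 4/(-27) = 4*(-1/27) = -4/27 ≈ -0.14815)
(K + b(1, 6))*v = (-4/27 + (6 + 1))*(-45/2) = (-4/27 + 7)*(-45/2) = (185/27)*(-45/2) = -925/6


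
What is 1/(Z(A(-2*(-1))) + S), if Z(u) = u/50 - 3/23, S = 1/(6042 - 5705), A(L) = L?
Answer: -193775/16949 ≈ -11.433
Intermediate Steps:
S = 1/337 ≈ 0.0029674
Z(u) = -3/23 + u/50 (Z(u) = u*(1/50) - 3*1/23 = u/50 - 3/23 = -3/23 + u/50)
1/(Z(A(-2*(-1))) + S) = 1/((-3/23 + (-2*(-1))/50) + 1/337) = 1/((-3/23 + (1/50)*2) + 1/337) = 1/((-3/23 + 1/25) + 1/337) = 1/(-52/575 + 1/337) = 1/(-16949/193775) = -193775/16949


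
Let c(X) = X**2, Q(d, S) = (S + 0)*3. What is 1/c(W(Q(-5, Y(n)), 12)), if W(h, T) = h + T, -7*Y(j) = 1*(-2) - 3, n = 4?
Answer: 49/9801 ≈ 0.0049995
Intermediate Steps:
Y(j) = 5/7 (Y(j) = -(1*(-2) - 3)/7 = -(-2 - 3)/7 = -1/7*(-5) = 5/7)
Q(d, S) = 3*S (Q(d, S) = S*3 = 3*S)
W(h, T) = T + h
1/c(W(Q(-5, Y(n)), 12)) = 1/((12 + 3*(5/7))**2) = 1/((12 + 15/7)**2) = 1/((99/7)**2) = 1/(9801/49) = 49/9801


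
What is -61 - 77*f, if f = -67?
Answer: 5098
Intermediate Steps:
-61 - 77*f = -61 - 77*(-67) = -61 + 5159 = 5098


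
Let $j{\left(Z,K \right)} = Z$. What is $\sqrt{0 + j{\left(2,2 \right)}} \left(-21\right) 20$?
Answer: $- 420 \sqrt{2} \approx -593.97$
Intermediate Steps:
$\sqrt{0 + j{\left(2,2 \right)}} \left(-21\right) 20 = \sqrt{0 + 2} \left(-21\right) 20 = \sqrt{2} \left(-21\right) 20 = - 21 \sqrt{2} \cdot 20 = - 420 \sqrt{2}$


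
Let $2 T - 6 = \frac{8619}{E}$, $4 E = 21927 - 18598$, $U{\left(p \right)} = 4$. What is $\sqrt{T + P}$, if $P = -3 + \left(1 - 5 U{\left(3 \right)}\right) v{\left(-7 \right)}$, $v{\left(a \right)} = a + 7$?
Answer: $\frac{13 \sqrt{339558}}{3329} \approx 2.2756$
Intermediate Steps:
$v{\left(a \right)} = 7 + a$
$E = \frac{3329}{4}$ ($E = \frac{21927 - 18598}{4} = \frac{1}{4} \cdot 3329 = \frac{3329}{4} \approx 832.25$)
$T = \frac{27225}{3329}$ ($T = 3 + \frac{8619 \frac{1}{\frac{3329}{4}}}{2} = 3 + \frac{8619 \cdot \frac{4}{3329}}{2} = 3 + \frac{1}{2} \cdot \frac{34476}{3329} = 3 + \frac{17238}{3329} = \frac{27225}{3329} \approx 8.1781$)
$P = -3$ ($P = -3 + \left(1 - 20\right) \left(7 - 7\right) = -3 + \left(1 - 20\right) 0 = -3 - 0 = -3 + 0 = -3$)
$\sqrt{T + P} = \sqrt{\frac{27225}{3329} - 3} = \sqrt{\frac{17238}{3329}} = \frac{13 \sqrt{339558}}{3329}$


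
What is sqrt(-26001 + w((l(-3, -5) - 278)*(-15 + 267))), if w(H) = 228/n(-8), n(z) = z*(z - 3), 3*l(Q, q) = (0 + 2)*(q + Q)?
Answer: I*sqrt(12583230)/22 ≈ 161.24*I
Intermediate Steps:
l(Q, q) = 2*Q/3 + 2*q/3 (l(Q, q) = ((0 + 2)*(q + Q))/3 = (2*(Q + q))/3 = (2*Q + 2*q)/3 = 2*Q/3 + 2*q/3)
n(z) = z*(-3 + z)
w(H) = 57/22 (w(H) = 228/((-8*(-3 - 8))) = 228/((-8*(-11))) = 228/88 = 228*(1/88) = 57/22)
sqrt(-26001 + w((l(-3, -5) - 278)*(-15 + 267))) = sqrt(-26001 + 57/22) = sqrt(-571965/22) = I*sqrt(12583230)/22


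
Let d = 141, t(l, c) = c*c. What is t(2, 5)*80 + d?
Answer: 2141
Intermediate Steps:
t(l, c) = c²
t(2, 5)*80 + d = 5²*80 + 141 = 25*80 + 141 = 2000 + 141 = 2141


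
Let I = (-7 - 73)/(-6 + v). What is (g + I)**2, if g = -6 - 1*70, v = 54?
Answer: 54289/9 ≈ 6032.1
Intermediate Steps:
I = -5/3 (I = (-7 - 73)/(-6 + 54) = -80/48 = -80*1/48 = -5/3 ≈ -1.6667)
g = -76 (g = -6 - 70 = -76)
(g + I)**2 = (-76 - 5/3)**2 = (-233/3)**2 = 54289/9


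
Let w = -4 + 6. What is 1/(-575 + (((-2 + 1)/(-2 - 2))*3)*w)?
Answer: -2/1147 ≈ -0.0017437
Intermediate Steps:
w = 2
1/(-575 + (((-2 + 1)/(-2 - 2))*3)*w) = 1/(-575 + (((-2 + 1)/(-2 - 2))*3)*2) = 1/(-575 + (-1/(-4)*3)*2) = 1/(-575 + (-1*(-1/4)*3)*2) = 1/(-575 + ((1/4)*3)*2) = 1/(-575 + (3/4)*2) = 1/(-575 + 3/2) = 1/(-1147/2) = -2/1147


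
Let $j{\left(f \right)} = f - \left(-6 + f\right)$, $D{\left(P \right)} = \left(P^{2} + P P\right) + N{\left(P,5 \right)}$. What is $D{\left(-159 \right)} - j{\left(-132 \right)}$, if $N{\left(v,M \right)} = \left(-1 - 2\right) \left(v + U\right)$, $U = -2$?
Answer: $51039$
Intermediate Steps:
$N{\left(v,M \right)} = 6 - 3 v$ ($N{\left(v,M \right)} = \left(-1 - 2\right) \left(v - 2\right) = - 3 \left(-2 + v\right) = 6 - 3 v$)
$D{\left(P \right)} = 6 - 3 P + 2 P^{2}$ ($D{\left(P \right)} = \left(P^{2} + P P\right) - \left(-6 + 3 P\right) = \left(P^{2} + P^{2}\right) - \left(-6 + 3 P\right) = 2 P^{2} - \left(-6 + 3 P\right) = 6 - 3 P + 2 P^{2}$)
$j{\left(f \right)} = 6$
$D{\left(-159 \right)} - j{\left(-132 \right)} = \left(6 - -477 + 2 \left(-159\right)^{2}\right) - 6 = \left(6 + 477 + 2 \cdot 25281\right) - 6 = \left(6 + 477 + 50562\right) - 6 = 51045 - 6 = 51039$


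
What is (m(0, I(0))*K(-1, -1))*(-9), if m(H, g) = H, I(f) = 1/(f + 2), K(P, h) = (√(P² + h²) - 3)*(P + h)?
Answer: 0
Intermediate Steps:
K(P, h) = (-3 + √(P² + h²))*(P + h)
I(f) = 1/(2 + f)
(m(0, I(0))*K(-1, -1))*(-9) = (0*(-3*(-1) - 3*(-1) - √((-1)² + (-1)²) - √((-1)² + (-1)²)))*(-9) = (0*(3 + 3 - √(1 + 1) - √(1 + 1)))*(-9) = (0*(3 + 3 - √2 - √2))*(-9) = (0*(6 - 2*√2))*(-9) = 0*(-9) = 0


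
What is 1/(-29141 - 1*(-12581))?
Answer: -1/16560 ≈ -6.0386e-5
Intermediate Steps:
1/(-29141 - 1*(-12581)) = 1/(-29141 + 12581) = 1/(-16560) = -1/16560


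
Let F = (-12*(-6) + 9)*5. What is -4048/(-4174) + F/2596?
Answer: 6099539/5417852 ≈ 1.1258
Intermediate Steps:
F = 405 (F = (72 + 9)*5 = 81*5 = 405)
-4048/(-4174) + F/2596 = -4048/(-4174) + 405/2596 = -4048*(-1/4174) + 405*(1/2596) = 2024/2087 + 405/2596 = 6099539/5417852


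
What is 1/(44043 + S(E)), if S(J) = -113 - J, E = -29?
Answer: 1/43959 ≈ 2.2748e-5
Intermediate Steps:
1/(44043 + S(E)) = 1/(44043 + (-113 - 1*(-29))) = 1/(44043 + (-113 + 29)) = 1/(44043 - 84) = 1/43959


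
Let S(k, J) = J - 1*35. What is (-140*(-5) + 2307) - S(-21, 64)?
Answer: 2978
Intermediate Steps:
S(k, J) = -35 + J (S(k, J) = J - 35 = -35 + J)
(-140*(-5) + 2307) - S(-21, 64) = (-140*(-5) + 2307) - (-35 + 64) = (700 + 2307) - 1*29 = 3007 - 29 = 2978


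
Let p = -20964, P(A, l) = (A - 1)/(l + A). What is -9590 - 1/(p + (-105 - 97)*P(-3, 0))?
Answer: -610882997/63700 ≈ -9590.0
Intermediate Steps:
P(A, l) = (-1 + A)/(A + l)
-9590 - 1/(p + (-105 - 97)*P(-3, 0)) = -9590 - 1/(-20964 + (-105 - 97)*((-1 - 3)/(-3 + 0))) = -9590 - 1/(-20964 - 202*(-4)/(-3)) = -9590 - 1/(-20964 - (-202)*(-4)/3) = -9590 - 1/(-20964 - 202*4/3) = -9590 - 1/(-20964 - 808/3) = -9590 - 1/(-63700/3) = -9590 - 1*(-3/63700) = -9590 + 3/63700 = -610882997/63700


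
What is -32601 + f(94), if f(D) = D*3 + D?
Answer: -32225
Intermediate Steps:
f(D) = 4*D (f(D) = 3*D + D = 4*D)
-32601 + f(94) = -32601 + 4*94 = -32601 + 376 = -32225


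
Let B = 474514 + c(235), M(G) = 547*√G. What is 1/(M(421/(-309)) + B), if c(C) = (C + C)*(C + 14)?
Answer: 182787096/108126735883213 - 547*I*√130089/108126735883213 ≈ 1.6905e-6 - 1.8246e-9*I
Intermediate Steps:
c(C) = 2*C*(14 + C) (c(C) = (2*C)*(14 + C) = 2*C*(14 + C))
B = 591544 (B = 474514 + 2*235*(14 + 235) = 474514 + 2*235*249 = 474514 + 117030 = 591544)
1/(M(421/(-309)) + B) = 1/(547*√(421/(-309)) + 591544) = 1/(547*√(421*(-1/309)) + 591544) = 1/(547*√(-421/309) + 591544) = 1/(547*(I*√130089/309) + 591544) = 1/(547*I*√130089/309 + 591544) = 1/(591544 + 547*I*√130089/309)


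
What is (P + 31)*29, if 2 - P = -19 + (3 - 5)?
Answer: 1566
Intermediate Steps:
P = 23 (P = 2 - (-19 + (3 - 5)) = 2 - (-19 - 2) = 2 - 1*(-21) = 2 + 21 = 23)
(P + 31)*29 = (23 + 31)*29 = 54*29 = 1566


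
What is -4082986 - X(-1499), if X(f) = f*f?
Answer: -6329987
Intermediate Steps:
X(f) = f²
-4082986 - X(-1499) = -4082986 - 1*(-1499)² = -4082986 - 1*2247001 = -4082986 - 2247001 = -6329987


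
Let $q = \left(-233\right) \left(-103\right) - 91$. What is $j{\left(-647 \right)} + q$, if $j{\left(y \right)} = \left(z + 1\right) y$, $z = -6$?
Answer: $27143$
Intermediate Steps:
$j{\left(y \right)} = - 5 y$ ($j{\left(y \right)} = \left(-6 + 1\right) y = - 5 y$)
$q = 23908$ ($q = 23999 - 91 = 23908$)
$j{\left(-647 \right)} + q = \left(-5\right) \left(-647\right) + 23908 = 3235 + 23908 = 27143$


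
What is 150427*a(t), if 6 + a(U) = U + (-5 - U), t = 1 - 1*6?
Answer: -1654697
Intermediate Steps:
t = -5 (t = 1 - 6 = -5)
a(U) = -11 (a(U) = -6 + (U + (-5 - U)) = -6 - 5 = -11)
150427*a(t) = 150427*(-11) = -1654697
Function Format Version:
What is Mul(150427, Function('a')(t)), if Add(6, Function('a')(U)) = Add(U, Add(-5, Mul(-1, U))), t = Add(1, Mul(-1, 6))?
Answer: -1654697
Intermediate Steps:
t = -5 (t = Add(1, -6) = -5)
Function('a')(U) = -11 (Function('a')(U) = Add(-6, Add(U, Add(-5, Mul(-1, U)))) = Add(-6, -5) = -11)
Mul(150427, Function('a')(t)) = Mul(150427, -11) = -1654697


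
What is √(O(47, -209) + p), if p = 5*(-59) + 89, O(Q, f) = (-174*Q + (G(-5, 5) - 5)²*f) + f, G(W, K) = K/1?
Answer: I*√8593 ≈ 92.698*I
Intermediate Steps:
G(W, K) = K (G(W, K) = K*1 = K)
O(Q, f) = f - 174*Q (O(Q, f) = (-174*Q + (5 - 5)²*f) + f = (-174*Q + 0²*f) + f = (-174*Q + 0*f) + f = (-174*Q + 0) + f = -174*Q + f = f - 174*Q)
p = -206 (p = -295 + 89 = -206)
√(O(47, -209) + p) = √((-209 - 174*47) - 206) = √((-209 - 8178) - 206) = √(-8387 - 206) = √(-8593) = I*√8593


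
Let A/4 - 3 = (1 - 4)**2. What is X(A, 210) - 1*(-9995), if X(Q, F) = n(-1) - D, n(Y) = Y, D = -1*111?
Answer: 10105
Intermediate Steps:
D = -111
A = 48 (A = 12 + 4*(1 - 4)**2 = 12 + 4*(-3)**2 = 12 + 4*9 = 12 + 36 = 48)
X(Q, F) = 110 (X(Q, F) = -1 - 1*(-111) = -1 + 111 = 110)
X(A, 210) - 1*(-9995) = 110 - 1*(-9995) = 110 + 9995 = 10105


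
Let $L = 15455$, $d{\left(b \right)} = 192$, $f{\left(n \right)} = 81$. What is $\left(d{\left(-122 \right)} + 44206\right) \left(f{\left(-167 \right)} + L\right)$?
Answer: $689767328$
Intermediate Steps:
$\left(d{\left(-122 \right)} + 44206\right) \left(f{\left(-167 \right)} + L\right) = \left(192 + 44206\right) \left(81 + 15455\right) = 44398 \cdot 15536 = 689767328$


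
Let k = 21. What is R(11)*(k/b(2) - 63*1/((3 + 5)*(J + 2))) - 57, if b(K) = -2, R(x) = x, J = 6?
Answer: -11733/64 ≈ -183.33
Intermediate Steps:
R(11)*(k/b(2) - 63*1/((3 + 5)*(J + 2))) - 57 = 11*(21/(-2) - 63*1/((3 + 5)*(6 + 2))) - 57 = 11*(21*(-½) - 63/(8*(1*8))) - 57 = 11*(-21/2 - 63/(8*8)) - 57 = 11*(-21/2 - 63/64) - 57 = 11*(-735/64) - 57 = -8085/64 - 57 = -11733/64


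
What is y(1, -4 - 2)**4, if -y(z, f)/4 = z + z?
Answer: 4096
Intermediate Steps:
y(z, f) = -8*z (y(z, f) = -4*(z + z) = -8*z)
y(1, -4 - 2)**4 = (-8*1)**4 = (-8)**4 = 4096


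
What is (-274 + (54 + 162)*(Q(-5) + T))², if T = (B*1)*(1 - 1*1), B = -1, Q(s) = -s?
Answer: 649636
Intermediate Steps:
T = 0 (T = (-1*1)*(1 - 1*1) = -(1 - 1) = -1*0 = 0)
(-274 + (54 + 162)*(Q(-5) + T))² = (-274 + (54 + 162)*(-1*(-5) + 0))² = (-274 + 216*(5 + 0))² = (-274 + 216*5)² = (-274 + 1080)² = 806² = 649636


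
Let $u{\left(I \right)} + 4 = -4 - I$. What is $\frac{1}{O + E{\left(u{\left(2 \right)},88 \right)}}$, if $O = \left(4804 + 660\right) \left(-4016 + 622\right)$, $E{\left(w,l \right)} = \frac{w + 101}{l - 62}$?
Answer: $- \frac{2}{37089625} \approx -5.3923 \cdot 10^{-8}$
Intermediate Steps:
$u{\left(I \right)} = -8 - I$ ($u{\left(I \right)} = -4 - \left(4 + I\right) = -8 - I$)
$E{\left(w,l \right)} = \frac{101 + w}{-62 + l}$
$O = -18544816$ ($O = 5464 \left(-3394\right) = -18544816$)
$\frac{1}{O + E{\left(u{\left(2 \right)},88 \right)}} = \frac{1}{-18544816 + \frac{101 - 10}{-62 + 88}} = \frac{1}{-18544816 + \frac{101 - 10}{26}} = \frac{1}{-18544816 + \frac{1}{26} \cdot 91} = \frac{1}{-18544816 + \frac{7}{2}} = \frac{1}{- \frac{37089625}{2}} = - \frac{2}{37089625}$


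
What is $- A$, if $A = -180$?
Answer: $180$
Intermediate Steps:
$- A = \left(-1\right) \left(-180\right) = 180$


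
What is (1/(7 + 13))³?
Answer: 1/8000 ≈ 0.00012500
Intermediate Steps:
(1/(7 + 13))³ = (1/20)³ = 1/8000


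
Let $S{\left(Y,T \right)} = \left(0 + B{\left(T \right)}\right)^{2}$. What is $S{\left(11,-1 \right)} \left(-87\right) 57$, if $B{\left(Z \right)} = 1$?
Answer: $-4959$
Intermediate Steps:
$S{\left(Y,T \right)} = 1$ ($S{\left(Y,T \right)} = \left(0 + 1\right)^{2} = 1^{2} = 1$)
$S{\left(11,-1 \right)} \left(-87\right) 57 = 1 \left(-87\right) 57 = \left(-87\right) 57 = -4959$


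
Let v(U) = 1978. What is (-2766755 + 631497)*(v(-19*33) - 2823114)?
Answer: 6023853213088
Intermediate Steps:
(-2766755 + 631497)*(v(-19*33) - 2823114) = (-2766755 + 631497)*(1978 - 2823114) = -2135258*(-2821136) = 6023853213088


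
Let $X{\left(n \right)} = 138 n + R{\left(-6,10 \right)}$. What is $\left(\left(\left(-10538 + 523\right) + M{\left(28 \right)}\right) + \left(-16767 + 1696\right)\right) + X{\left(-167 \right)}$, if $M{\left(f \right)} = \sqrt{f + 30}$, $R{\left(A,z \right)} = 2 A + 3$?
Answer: $-48141 + \sqrt{58} \approx -48133.0$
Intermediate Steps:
$R{\left(A,z \right)} = 3 + 2 A$
$X{\left(n \right)} = -9 + 138 n$ ($X{\left(n \right)} = 138 n + \left(3 + 2 \left(-6\right)\right) = 138 n + \left(3 - 12\right) = 138 n - 9 = -9 + 138 n$)
$M{\left(f \right)} = \sqrt{30 + f}$
$\left(\left(\left(-10538 + 523\right) + M{\left(28 \right)}\right) + \left(-16767 + 1696\right)\right) + X{\left(-167 \right)} = \left(\left(\left(-10538 + 523\right) + \sqrt{30 + 28}\right) + \left(-16767 + 1696\right)\right) + \left(-9 + 138 \left(-167\right)\right) = \left(\left(-10015 + \sqrt{58}\right) - 15071\right) - 23055 = \left(-25086 + \sqrt{58}\right) - 23055 = -48141 + \sqrt{58}$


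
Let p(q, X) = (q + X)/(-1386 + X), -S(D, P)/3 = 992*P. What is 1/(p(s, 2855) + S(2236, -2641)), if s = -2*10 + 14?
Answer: 1469/11545778753 ≈ 1.2723e-7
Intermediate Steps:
S(D, P) = -2976*P
s = -6 (s = -20 + 14 = -6)
p(q, X) = (X + q)/(-1386 + X)
1/(p(s, 2855) + S(2236, -2641)) = 1/((2855 - 6)/(-1386 + 2855) - 2976*(-2641)) = 1/(2849/1469 + 7859616) = 1/(11545778753/1469) = 1469/11545778753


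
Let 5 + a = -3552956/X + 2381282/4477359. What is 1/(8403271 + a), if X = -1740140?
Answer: 1947807872565/16367952682963692961 ≈ 1.1900e-7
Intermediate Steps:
a = -4726133467154/1947807872565 (a = -5 + (-3552956/(-1740140) + 2381282/4477359) = -5 + (-3552956*(-1/1740140) + 2381282*(1/4477359)) = -5 + (888239/435035 + 2381282/4477359) = -5 + 5012905895671/1947807872565 = -4726133467154/1947807872565 ≈ -2.4264)
1/(8403271 + a) = 1/(8403271 - 4726133467154/1947807872565) = 1/(16367952682963692961/1947807872565) = 1947807872565/16367952682963692961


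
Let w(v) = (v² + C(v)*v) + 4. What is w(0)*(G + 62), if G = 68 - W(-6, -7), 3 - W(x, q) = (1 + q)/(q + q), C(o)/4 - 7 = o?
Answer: 3568/7 ≈ 509.71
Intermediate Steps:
C(o) = 28 + 4*o
w(v) = 4 + v² + v*(28 + 4*v) (w(v) = (v² + (28 + 4*v)*v) + 4 = (v² + v*(28 + 4*v)) + 4 = 4 + v² + v*(28 + 4*v))
W(x, q) = 3 - (1 + q)/(2*q) (W(x, q) = 3 - (1 + q)/(q + q) = 3 - (1 + q)/(2*q))
G = 458/7 (G = 68 - (-1 + 5*(-7))/(2*(-7)) = 68 - (-1)*(-1 - 35)/(2*7) = 68 - (-1)*(-36)/(2*7) = 68 - 1*18/7 = 68 - 18/7 = 458/7 ≈ 65.429)
w(0)*(G + 62) = (4 + 5*0² + 28*0)*(458/7 + 62) = (4 + 5*0 + 0)*(892/7) = (4 + 0 + 0)*(892/7) = 4*(892/7) = 3568/7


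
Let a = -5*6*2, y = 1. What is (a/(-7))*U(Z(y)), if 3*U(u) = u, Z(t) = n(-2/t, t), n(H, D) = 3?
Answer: 60/7 ≈ 8.5714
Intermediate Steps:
Z(t) = 3
U(u) = u/3
a = -60 (a = -30*2 = -60)
(a/(-7))*U(Z(y)) = (-60/(-7))*((1/3)*3) = -1/7*(-60)*1 = (60/7)*1 = 60/7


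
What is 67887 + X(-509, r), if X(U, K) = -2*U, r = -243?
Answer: 68905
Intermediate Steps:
67887 + X(-509, r) = 67887 - 2*(-509) = 67887 + 1018 = 68905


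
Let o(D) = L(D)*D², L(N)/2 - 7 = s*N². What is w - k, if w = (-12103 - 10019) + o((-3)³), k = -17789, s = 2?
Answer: 2131637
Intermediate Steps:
L(N) = 14 + 4*N² (L(N) = 14 + 2*(2*N²) = 14 + 4*N²)
o(D) = D²*(14 + 4*D²) (o(D) = (14 + 4*D²)*D² = D²*(14 + 4*D²))
w = 2113848 (w = (-12103 - 10019) + ((-3)³)²*(14 + 4*((-3)³)²) = -22122 + (-27)²*(14 + 4*(-27)²) = -22122 + 729*(14 + 4*729) = -22122 + 729*(14 + 2916) = -22122 + 729*2930 = -22122 + 2135970 = 2113848)
w - k = 2113848 - 1*(-17789) = 2113848 + 17789 = 2131637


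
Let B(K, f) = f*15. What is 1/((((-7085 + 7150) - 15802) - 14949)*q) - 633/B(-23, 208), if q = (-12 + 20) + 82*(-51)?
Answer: -6756397191/33301674640 ≈ -0.20288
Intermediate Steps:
B(K, f) = 15*f
q = -4174 (q = 8 - 4182 = -4174)
1/((((-7085 + 7150) - 15802) - 14949)*q) - 633/B(-23, 208) = 1/((((-7085 + 7150) - 15802) - 14949)*(-4174)) - 633/(15*208) = -1/4174/((65 - 15802) - 14949) - 633/3120 = -1/4174/(-15737 - 14949) - 633*1/3120 = -1/4174/(-30686) - 211/1040 = -1/30686*(-1/4174) - 211/1040 = 1/128083364 - 211/1040 = -6756397191/33301674640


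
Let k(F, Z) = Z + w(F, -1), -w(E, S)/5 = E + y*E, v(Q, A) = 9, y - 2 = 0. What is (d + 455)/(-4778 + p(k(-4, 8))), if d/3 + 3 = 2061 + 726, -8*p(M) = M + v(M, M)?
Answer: -70456/38301 ≈ -1.8395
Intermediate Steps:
y = 2 (y = 2 + 0 = 2)
w(E, S) = -15*E (w(E, S) = -5*(E + 2*E) = -15*E)
k(F, Z) = Z - 15*F
p(M) = -9/8 - M/8 (p(M) = -(M + 9)/8 = -(9 + M)/8 = -9/8 - M/8)
d = 8352 (d = -9 + 3*(2061 + 726) = -9 + 3*2787 = -9 + 8361 = 8352)
(d + 455)/(-4778 + p(k(-4, 8))) = (8352 + 455)/(-4778 + (-9/8 - (8 - 15*(-4))/8)) = 8807/(-4778 + (-9/8 - (8 + 60)/8)) = 8807/(-4778 + (-9/8 - ⅛*68)) = 8807/(-4778 + (-9/8 - 17/2)) = 8807/(-4778 - 77/8) = 8807/(-38301/8) = 8807*(-8/38301) = -70456/38301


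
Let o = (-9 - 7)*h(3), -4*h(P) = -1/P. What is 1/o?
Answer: -3/4 ≈ -0.75000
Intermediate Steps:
h(P) = 1/(4*P) (h(P) = -(-1)/(4*P) = 1/(4*P))
o = -4/3 (o = (-9 - 7)*((1/4)/3) = -4/3 ≈ -1.3333)
1/o = 1/(-4/3) = -3/4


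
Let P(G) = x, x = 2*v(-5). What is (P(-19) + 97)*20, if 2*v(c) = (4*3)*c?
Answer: 740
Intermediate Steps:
v(c) = 6*c (v(c) = ((4*3)*c)/2 = (12*c)/2 = 6*c)
x = -60 (x = 2*(6*(-5)) = 2*(-30) = -60)
P(G) = -60
(P(-19) + 97)*20 = (-60 + 97)*20 = 37*20 = 740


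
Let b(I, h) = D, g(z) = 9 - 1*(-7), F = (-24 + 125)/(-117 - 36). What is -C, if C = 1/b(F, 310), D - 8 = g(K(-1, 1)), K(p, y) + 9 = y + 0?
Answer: -1/24 ≈ -0.041667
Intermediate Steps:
F = -101/153 (F = 101/(-153) = 101*(-1/153) = -101/153 ≈ -0.66013)
K(p, y) = -9 + y (K(p, y) = -9 + (y + 0) = -9 + y)
g(z) = 16 (g(z) = 9 + 7 = 16)
D = 24 (D = 8 + 16 = 24)
b(I, h) = 24
C = 1/24 ≈ 0.041667
-C = -1*1/24 = -1/24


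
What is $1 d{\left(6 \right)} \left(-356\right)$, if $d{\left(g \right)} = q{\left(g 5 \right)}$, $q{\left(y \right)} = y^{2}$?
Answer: $-320400$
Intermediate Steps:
$d{\left(g \right)} = 25 g^{2}$ ($d{\left(g \right)} = \left(g 5\right)^{2} = \left(5 g\right)^{2} = 25 g^{2}$)
$1 d{\left(6 \right)} \left(-356\right) = 1 \cdot 25 \cdot 6^{2} \left(-356\right) = 1 \cdot 25 \cdot 36 \left(-356\right) = 1 \cdot 900 \left(-356\right) = 900 \left(-356\right) = -320400$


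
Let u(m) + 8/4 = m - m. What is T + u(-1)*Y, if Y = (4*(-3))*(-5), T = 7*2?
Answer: -106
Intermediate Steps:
u(m) = -2 (u(m) = -2 + (m - m) = -2 + 0 = -2)
T = 14
Y = 60 (Y = -12*(-5) = 60)
T + u(-1)*Y = 14 - 2*60 = 14 - 120 = -106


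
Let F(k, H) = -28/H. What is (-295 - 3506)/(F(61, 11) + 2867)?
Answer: -13937/10503 ≈ -1.3270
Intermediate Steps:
(-295 - 3506)/(F(61, 11) + 2867) = (-295 - 3506)/(-28/11 + 2867) = -3801/(-28*1/11 + 2867) = -3801/(-28/11 + 2867) = -3801/31509/11 = -3801*11/31509 = -13937/10503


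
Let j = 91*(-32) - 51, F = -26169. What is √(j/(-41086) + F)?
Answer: 7*I*√901524583594/41086 ≈ 161.77*I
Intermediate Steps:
j = -2963 (j = -2912 - 51 = -2963)
√(j/(-41086) + F) = √(-2963/(-41086) - 26169) = √(-2963*(-1/41086) - 26169) = √(2963/41086 - 26169) = √(-1075176571/41086) = 7*I*√901524583594/41086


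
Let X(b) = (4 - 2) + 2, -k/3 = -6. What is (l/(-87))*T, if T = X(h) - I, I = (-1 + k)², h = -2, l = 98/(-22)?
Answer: -4655/319 ≈ -14.592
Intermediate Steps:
k = 18 (k = -3*(-6) = 18)
l = -49/11 (l = 98*(-1/22) = -49/11 ≈ -4.4545)
X(b) = 4 (X(b) = 2 + 2 = 4)
I = 289 (I = (-1 + 18)² = 17² = 289)
T = -285 (T = 4 - 1*289 = 4 - 289 = -285)
(l/(-87))*T = -49/11/(-87)*(-285) = -49/11*(-1/87)*(-285) = (49/957)*(-285) = -4655/319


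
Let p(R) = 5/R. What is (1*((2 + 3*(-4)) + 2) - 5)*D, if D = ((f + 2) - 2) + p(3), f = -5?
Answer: 130/3 ≈ 43.333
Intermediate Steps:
D = -10/3 (D = ((-5 + 2) - 2) + 5/3 = (-3 - 2) + 5*(⅓) = -5 + 5/3 = -10/3 ≈ -3.3333)
(1*((2 + 3*(-4)) + 2) - 5)*D = (1*((2 + 3*(-4)) + 2) - 5)*(-10/3) = (1*((2 - 12) + 2) - 5)*(-10/3) = (1*(-10 + 2) - 5)*(-10/3) = (1*(-8) - 5)*(-10/3) = (-8 - 5)*(-10/3) = -13*(-10/3) = 130/3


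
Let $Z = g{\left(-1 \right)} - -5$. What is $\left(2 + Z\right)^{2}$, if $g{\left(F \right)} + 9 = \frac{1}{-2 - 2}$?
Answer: $\frac{81}{16} \approx 5.0625$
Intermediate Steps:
$g{\left(F \right)} = - \frac{37}{4}$ ($g{\left(F \right)} = -9 + \frac{1}{-2 - 2} = -9 + \frac{1}{-4} = -9 - \frac{1}{4} = - \frac{37}{4}$)
$Z = - \frac{17}{4}$ ($Z = - \frac{37}{4} - -5 = - \frac{37}{4} + 5 = - \frac{17}{4} \approx -4.25$)
$\left(2 + Z\right)^{2} = \left(2 - \frac{17}{4}\right)^{2} = \left(- \frac{9}{4}\right)^{2} = \frac{81}{16}$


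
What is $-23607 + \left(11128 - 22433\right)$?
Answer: $-34912$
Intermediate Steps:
$-23607 + \left(11128 - 22433\right) = -23607 - 11305 = -34912$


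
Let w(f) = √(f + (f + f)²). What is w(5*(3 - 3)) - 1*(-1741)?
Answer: 1741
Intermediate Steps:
w(f) = √(f + 4*f²) (w(f) = √(f + (2*f)²) = √(f + 4*f²))
w(5*(3 - 3)) - 1*(-1741) = √((5*(3 - 3))*(1 + 4*(5*(3 - 3)))) - 1*(-1741) = √((5*0)*(1 + 4*(5*0))) + 1741 = √(0*(1 + 4*0)) + 1741 = √(0*(1 + 0)) + 1741 = √(0*1) + 1741 = √0 + 1741 = 0 + 1741 = 1741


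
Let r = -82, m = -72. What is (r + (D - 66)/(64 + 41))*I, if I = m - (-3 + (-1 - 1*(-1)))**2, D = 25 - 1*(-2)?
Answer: 233523/35 ≈ 6672.1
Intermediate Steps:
D = 27 (D = 25 + 2 = 27)
I = -81 (I = -72 - (-3 + (-1 - 1*(-1)))**2 = -72 - (-3 + (-1 + 1))**2 = -72 - (-3 + 0)**2 = -72 - 1*(-3)**2 = -72 - 1*9 = -72 - 9 = -81)
(r + (D - 66)/(64 + 41))*I = (-82 + (27 - 66)/(64 + 41))*(-81) = (-82 - 39/105)*(-81) = (-82 - 39*1/105)*(-81) = (-82 - 13/35)*(-81) = -2883/35*(-81) = 233523/35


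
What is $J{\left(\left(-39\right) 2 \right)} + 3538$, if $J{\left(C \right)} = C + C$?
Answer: $3382$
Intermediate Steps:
$J{\left(C \right)} = 2 C$
$J{\left(\left(-39\right) 2 \right)} + 3538 = 2 \left(\left(-39\right) 2\right) + 3538 = 2 \left(-78\right) + 3538 = -156 + 3538 = 3382$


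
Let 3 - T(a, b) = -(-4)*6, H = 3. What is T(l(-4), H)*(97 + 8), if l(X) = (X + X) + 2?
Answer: -2205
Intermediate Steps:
l(X) = 2 + 2*X (l(X) = 2*X + 2 = 2 + 2*X)
T(a, b) = -21 (T(a, b) = 3 - (-1)*(-4*6) = 3 - (-1)*(-24) = 3 - 1*24 = 3 - 24 = -21)
T(l(-4), H)*(97 + 8) = -21*(97 + 8) = -21*105 = -2205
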